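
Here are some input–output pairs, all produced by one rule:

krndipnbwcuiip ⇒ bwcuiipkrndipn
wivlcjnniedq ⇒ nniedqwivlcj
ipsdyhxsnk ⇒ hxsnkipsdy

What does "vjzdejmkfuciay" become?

In each case the input is transformed by: swap the front and back halves of the string.
So "vjzdejmkfuciay" becomes "kfuciayvjzdejm".

kfuciayvjzdejm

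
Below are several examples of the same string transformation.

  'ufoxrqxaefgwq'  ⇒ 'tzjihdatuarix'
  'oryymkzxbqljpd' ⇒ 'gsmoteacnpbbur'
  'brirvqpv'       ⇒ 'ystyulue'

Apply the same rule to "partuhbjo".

rmekxwuds

Each output is the input with this applied: shift every letter 3 places forward in the alphabet (wrapping around), then reverse the string.
Applying that to "partuhbjo" gives "rmekxwuds".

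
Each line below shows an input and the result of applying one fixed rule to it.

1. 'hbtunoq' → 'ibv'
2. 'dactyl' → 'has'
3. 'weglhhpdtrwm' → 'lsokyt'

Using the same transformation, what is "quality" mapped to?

The rule is to shift every letter 7 places forward in the alphabet (wrapping around), then keep every other character starting from the second (positions 2nd, 4th, 6th, ...).
For "quality" the result is "bsa".

bsa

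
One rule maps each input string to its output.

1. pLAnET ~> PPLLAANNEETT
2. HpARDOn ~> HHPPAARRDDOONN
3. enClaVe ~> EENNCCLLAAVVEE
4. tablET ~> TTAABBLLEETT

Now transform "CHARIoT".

CCHHAARRIIOOTT

The rule is to double every character, then convert every letter to uppercase.
On "CHARIoT" that produces "CCHHAARRIIOOTT".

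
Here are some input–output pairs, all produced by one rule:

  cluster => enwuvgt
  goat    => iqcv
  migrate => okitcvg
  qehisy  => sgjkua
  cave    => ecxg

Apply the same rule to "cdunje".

Rule — shift every letter 2 places forward in the alphabet (wrapping around).
So "cdunje" becomes "efwplg".

efwplg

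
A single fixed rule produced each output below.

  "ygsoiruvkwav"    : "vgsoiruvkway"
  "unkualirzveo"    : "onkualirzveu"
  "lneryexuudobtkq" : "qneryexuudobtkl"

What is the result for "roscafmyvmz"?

zoscafmyvmr

The rule is to swap the first and last characters.
"roscafmyvmz" → "zoscafmyvmr".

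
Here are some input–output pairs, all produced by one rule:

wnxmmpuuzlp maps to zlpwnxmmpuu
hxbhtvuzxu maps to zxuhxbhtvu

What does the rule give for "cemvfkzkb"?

zkbcemvfk

Each output is the input with this applied: move the last 3 characters to the front (rotate right by 3).
"cemvfkzkb" → "zkbcemvfk".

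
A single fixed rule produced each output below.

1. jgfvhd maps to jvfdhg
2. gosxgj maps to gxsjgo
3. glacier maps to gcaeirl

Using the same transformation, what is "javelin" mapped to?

jevilna

The pattern: swap each adjacent pair of characters (1↔2, 3↔4, ...), then move the first character to the end.
Working it through for "javelin": intermediate "ajeviln", final "jevilna".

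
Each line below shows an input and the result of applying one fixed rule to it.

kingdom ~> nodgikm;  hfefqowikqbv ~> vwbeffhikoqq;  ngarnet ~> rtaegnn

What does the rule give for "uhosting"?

tughinos

The rule is to sort the characters into alphabetical order, then move the last 2 characters to the front (rotate right by 2).
So "uhosting" becomes "tughinos".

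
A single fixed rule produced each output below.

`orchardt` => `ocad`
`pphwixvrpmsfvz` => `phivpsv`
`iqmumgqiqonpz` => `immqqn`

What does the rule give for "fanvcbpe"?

In each case the input is transformed by: swap each adjacent pair of characters (1↔2, 3↔4, ...), then keep every other character starting from the second (positions 2nd, 4th, 6th, ...).
On "fanvcbpe" that produces "fncp".
(Check on "pphwixvrpmsfvz": → "ppwhxirvmpfszv" → "phivpsv" ✓)

fncp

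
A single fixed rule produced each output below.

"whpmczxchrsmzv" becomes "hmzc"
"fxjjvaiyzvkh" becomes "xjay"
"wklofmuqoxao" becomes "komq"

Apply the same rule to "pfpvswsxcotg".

fvwx

Looking at the pairs, the operation is to keep every other character starting from the second (positions 2nd, 4th, 6th, ...), then keep only the first 4 characters.
Applying both steps to "pfpvswsxcotg": "fvwxog", then "fvwx".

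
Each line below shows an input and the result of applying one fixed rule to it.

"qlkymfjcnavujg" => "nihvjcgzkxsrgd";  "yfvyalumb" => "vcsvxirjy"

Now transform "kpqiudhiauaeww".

hmnfraefxrxbtt

The rule is to shift every letter 3 places backward in the alphabet (wrapping around).
Applying that to "kpqiudhiauaeww" gives "hmnfraefxrxbtt".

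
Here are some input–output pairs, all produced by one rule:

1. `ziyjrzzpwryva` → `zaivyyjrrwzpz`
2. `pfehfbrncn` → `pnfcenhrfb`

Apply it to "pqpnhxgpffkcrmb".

In each case the input is transformed by: take characters alternately from the front and the back (1st, last, 2nd, 2nd-last, ...).
Doing the same to "pqpnhxgpffkcrmb": "pbqmprnchkxfgfp".

pbqmprnchkxfgfp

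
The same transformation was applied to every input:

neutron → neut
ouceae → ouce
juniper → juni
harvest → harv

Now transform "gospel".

gosp

The transformation: keep only the first 4 characters.
Applying that to "gospel" gives "gosp".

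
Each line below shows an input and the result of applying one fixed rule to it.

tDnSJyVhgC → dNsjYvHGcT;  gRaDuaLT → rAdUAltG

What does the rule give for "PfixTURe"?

The rule is to move the first character to the end, then flip the case of every letter.
On "PfixTURe": the first step gives "fixTUReP", and the second then gives "FIXturEp".
(Check on "gRaDuaLT": → "RaDuaLTg" → "rAdUAltG" ✓)

FIXturEp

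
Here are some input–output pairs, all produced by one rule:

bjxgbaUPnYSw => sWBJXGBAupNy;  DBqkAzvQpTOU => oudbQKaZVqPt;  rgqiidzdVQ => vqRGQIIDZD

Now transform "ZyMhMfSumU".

The rule is to move the last 2 characters to the front (rotate right by 2), then flip the case of every letter.
Applying both steps to "ZyMhMfSumU": "mUZyMhMfSu", then "MuzYmHmFsU".

MuzYmHmFsU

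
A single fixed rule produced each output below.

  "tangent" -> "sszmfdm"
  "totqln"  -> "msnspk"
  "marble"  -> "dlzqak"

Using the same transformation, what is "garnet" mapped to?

The transformation: move the last character to the front, then shift every letter 1 place backward in the alphabet (wrapping around).
"garnet" → "tgarne" → "sfzqmd".

sfzqmd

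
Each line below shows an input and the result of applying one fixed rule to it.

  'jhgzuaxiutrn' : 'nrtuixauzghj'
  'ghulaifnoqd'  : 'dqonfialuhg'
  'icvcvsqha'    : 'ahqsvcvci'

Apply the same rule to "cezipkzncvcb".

The transformation: reverse the string.
On "cezipkzncvcb" that produces "bcvcnzkpizec".

bcvcnzkpizec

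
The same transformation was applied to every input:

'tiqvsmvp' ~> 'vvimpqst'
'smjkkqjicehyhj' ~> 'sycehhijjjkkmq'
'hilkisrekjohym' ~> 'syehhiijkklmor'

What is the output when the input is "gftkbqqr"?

rtbfgkqq

Looking at the pairs, the operation is to sort the characters into alphabetical order, then move the last 2 characters to the front (rotate right by 2).
"gftkbqqr" → "bfgkqqrt" → "rtbfgkqq".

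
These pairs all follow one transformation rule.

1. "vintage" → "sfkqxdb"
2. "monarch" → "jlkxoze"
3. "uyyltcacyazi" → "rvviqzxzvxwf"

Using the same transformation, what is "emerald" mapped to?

The transformation: shift every letter 3 places backward in the alphabet (wrapping around).
On "emerald" that produces "bjboxia".

bjboxia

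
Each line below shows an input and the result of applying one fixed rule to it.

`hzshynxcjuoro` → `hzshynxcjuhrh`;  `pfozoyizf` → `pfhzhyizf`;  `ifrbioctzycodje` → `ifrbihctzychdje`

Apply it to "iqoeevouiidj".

The transformation: replace every "o" with "h".
"iqoeevouiidj" → "iqheevhuiidj".

iqheevhuiidj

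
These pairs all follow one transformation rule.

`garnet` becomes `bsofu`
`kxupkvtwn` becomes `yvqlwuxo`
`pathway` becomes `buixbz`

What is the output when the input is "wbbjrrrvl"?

cckssswm

The pattern: delete the first character, then shift every letter 1 place forward in the alphabet (wrapping around).
Applying that to "wbbjrrrvl" gives "cckssswm".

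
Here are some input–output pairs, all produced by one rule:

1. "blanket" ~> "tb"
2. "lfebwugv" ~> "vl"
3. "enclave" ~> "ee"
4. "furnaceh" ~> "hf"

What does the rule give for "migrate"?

Looking at the pairs, the operation is to move the last character to the front, then keep only the first 2 characters.
For "migrate", step one produces "emigrat"; step two turns that into "em".

em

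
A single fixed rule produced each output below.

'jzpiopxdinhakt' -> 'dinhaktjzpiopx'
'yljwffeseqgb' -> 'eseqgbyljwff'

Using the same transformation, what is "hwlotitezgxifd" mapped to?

The transformation: swap the front and back halves of the string.
"hwlotitezgxifd" → "ezgxifdhwlotit".

ezgxifdhwlotit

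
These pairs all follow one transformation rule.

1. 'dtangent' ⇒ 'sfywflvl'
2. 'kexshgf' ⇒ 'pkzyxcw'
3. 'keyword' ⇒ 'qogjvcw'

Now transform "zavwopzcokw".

Rule — move the first 2 characters to the end (rotate left by 2), then shift every letter 8 places backward in the alphabet (wrapping around).
So "zavwopzcokw" becomes "noghrugcors".

noghrugcors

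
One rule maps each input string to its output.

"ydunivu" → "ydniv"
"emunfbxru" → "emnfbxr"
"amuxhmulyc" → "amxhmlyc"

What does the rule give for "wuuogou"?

The pattern: remove every "u".
Doing the same to "wuuogou": "wogo".

wogo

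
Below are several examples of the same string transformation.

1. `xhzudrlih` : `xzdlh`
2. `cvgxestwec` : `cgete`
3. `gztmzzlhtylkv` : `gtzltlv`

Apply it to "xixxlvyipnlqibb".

Each output is the input with this applied: keep every other character starting from the first (positions 1st, 3rd, 5th, ...).
"xixxlvyipnlqibb" → "xxlyplib".

xxlyplib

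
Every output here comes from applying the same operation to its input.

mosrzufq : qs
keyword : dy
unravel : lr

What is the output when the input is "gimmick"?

Each output is the input with this applied: move the last 3 characters to the front (rotate right by 3), then keep one character in every 3, starting at position 3 (positions 3rd, 6th, 9th, ...).
For "gimmick", step one produces "ickgimm"; step two turns that into "km".

km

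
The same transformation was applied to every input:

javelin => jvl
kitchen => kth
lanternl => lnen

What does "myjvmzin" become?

Each output is the input with this applied: delete the last character, then keep every other character starting from the first (positions 1st, 3rd, 5th, ...).
Doing the same to "myjvmzin": "mjmi".
(Check on "lanternl": → "lantern" → "lnen" ✓)

mjmi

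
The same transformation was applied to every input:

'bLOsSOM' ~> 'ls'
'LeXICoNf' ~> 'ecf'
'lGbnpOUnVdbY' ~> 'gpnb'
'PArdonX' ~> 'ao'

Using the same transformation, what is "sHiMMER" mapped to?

The transformation: keep one character in every 3, starting at position 2 (positions 2nd, 5th, 8th, ...), then convert every letter to lowercase.
Starting from "sHiMMER": after the first operation, "HM"; after the second, "hm".
(Check on "bLOsSOM": → "LS" → "ls" ✓)

hm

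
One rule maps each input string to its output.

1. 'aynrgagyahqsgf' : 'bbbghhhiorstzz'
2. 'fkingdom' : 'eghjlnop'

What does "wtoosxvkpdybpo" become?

celpppqqtuwxyz

Looking at the pairs, the operation is to sort the characters into alphabetical order, then shift every letter 1 place forward in the alphabet (wrapping around).
Starting from "wtoosxvkpdybpo": after the first operation, "bdkoooppstvwxy"; after the second, "celpppqqtuwxyz".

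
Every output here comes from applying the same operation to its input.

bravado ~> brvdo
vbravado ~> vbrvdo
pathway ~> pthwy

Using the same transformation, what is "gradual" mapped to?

The transformation: remove every "a".
"gradual" → "grdul".

grdul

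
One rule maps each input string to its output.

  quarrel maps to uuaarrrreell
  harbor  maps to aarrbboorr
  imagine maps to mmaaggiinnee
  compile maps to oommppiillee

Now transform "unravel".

The rule is to double every character, then delete the first 2 characters.
Working it through for "unravel": intermediate "uunnrraavveell", final "nnrraavveell".

nnrraavveell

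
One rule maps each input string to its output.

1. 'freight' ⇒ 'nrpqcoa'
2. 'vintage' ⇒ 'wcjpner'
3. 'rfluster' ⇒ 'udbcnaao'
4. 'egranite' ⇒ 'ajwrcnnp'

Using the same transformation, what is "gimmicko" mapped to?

vvrltxpr

The transformation: move the first 2 characters to the end (rotate left by 2), then shift every letter 9 places forward in the alphabet (wrapping around).
Starting from "gimmicko": after the first operation, "mmickogi"; after the second, "vvrltxpr".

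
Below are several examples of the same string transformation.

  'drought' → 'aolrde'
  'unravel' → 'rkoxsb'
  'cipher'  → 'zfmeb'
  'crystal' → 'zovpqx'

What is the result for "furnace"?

The transformation: delete the last character, then shift every letter 3 places backward in the alphabet (wrapping around).
On "furnace" that produces "crokxz".
(Check on "drought": → "drough" → "aolrde" ✓)

crokxz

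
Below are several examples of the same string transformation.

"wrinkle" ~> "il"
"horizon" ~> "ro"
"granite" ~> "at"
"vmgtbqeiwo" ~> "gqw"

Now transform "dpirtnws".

In each case the input is transformed by: keep one character in every 3, starting at position 3 (positions 3rd, 6th, 9th, ...).
On "dpirtnws" that produces "in".

in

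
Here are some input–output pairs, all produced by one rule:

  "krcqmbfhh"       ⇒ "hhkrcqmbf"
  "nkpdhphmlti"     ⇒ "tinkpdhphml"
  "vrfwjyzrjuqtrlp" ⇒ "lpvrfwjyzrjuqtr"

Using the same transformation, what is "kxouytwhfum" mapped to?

umkxouytwhf

What's happening: move the last 2 characters to the front (rotate right by 2).
On "kxouytwhfum" that produces "umkxouytwhf".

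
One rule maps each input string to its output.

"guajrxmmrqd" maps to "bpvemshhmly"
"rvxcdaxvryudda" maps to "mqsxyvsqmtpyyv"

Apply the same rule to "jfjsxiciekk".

The rule is to shift every letter 5 places backward in the alphabet (wrapping around).
"jfjsxiciekk" → "eaensdxdzff".

eaensdxdzff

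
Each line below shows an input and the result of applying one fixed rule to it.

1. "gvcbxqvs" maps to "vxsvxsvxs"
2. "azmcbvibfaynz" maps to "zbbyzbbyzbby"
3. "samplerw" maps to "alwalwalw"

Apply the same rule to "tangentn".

The transformation: keep one character in every 3, starting at position 2 (positions 2nd, 5th, 8th, ...), then write the whole string 3 times in a row.
On "tangentn": the first step gives "aen", and the second then gives "aenaenaen".

aenaenaen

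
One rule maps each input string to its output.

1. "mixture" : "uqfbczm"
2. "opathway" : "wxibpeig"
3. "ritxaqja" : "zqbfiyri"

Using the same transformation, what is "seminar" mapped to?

amuqviz

What's happening: shift every letter 8 places forward in the alphabet (wrapping around).
So "seminar" becomes "amuqviz".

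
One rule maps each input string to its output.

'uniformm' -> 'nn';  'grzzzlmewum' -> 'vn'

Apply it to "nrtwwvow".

Looking at the pairs, the operation is to shift every letter 1 place forward in the alphabet (wrapping around), then keep only the last 2 characters.
Working it through for "nrtwwvow": intermediate "osuxxwpx", final "px".

px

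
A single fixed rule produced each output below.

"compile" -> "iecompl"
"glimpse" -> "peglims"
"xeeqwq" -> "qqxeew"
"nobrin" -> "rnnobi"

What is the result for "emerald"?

What's happening: move the last 2 characters to the front (rotate right by 2), then swap the first and last characters.
"emerald" → "ldemera" → "ademerl".
(Check on "nobrin": → "innobr" → "rnnobi" ✓)

ademerl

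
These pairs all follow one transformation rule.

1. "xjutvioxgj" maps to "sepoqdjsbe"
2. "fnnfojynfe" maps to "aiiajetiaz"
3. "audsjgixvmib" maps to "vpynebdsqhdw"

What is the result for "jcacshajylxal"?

exvxncvetgsvg

What's happening: shift every letter 5 places backward in the alphabet (wrapping around).
So "jcacshajylxal" becomes "exvxncvetgsvg".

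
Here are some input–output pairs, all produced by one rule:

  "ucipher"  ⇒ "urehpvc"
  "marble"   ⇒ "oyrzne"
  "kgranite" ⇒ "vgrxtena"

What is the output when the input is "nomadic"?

qvpabzn

The rule is to move the last 3 characters to the front (rotate right by 3), then shift every letter 13 places forward in the alphabet (wrapping around) — i.e. ROT13.
"nomadic" → "qvpabzn".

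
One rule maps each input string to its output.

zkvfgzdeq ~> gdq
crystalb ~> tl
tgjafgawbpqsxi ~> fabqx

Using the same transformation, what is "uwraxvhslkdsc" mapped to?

xhldc

What's happening: delete the first 3 characters, then keep every other character starting from the second (positions 2nd, 4th, 6th, ...).
"uwraxvhslkdsc" → "axvhslkdsc" → "xhldc".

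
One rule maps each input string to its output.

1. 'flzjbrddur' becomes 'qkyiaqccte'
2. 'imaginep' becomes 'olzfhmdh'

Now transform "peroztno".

The transformation: shift every letter 1 place backward in the alphabet (wrapping around), then swap the first and last characters.
For "peroztno", step one produces "odqnysmn"; step two turns that into "ndqnysmo".
(Check on "imaginep": → "hlzfhmdo" → "olzfhmdh" ✓)

ndqnysmo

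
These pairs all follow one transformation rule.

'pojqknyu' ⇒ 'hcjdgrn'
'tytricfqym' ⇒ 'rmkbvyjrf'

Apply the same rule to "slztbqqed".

What's happening: shift every letter 7 places backward in the alphabet (wrapping around), then delete the first character.
On "slztbqqed" that produces "esmujjxw".

esmujjxw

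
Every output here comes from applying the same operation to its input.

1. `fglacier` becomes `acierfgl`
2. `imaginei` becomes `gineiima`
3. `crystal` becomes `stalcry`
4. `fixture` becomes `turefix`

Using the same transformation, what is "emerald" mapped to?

raldeme

Looking at the pairs, the operation is to move the first 3 characters to the end (rotate left by 3).
Doing the same to "emerald": "raldeme".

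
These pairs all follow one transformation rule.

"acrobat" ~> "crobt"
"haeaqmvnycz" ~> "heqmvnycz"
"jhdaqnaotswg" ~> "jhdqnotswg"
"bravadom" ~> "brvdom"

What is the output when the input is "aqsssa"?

qsss

The pattern: remove every "a".
Doing the same to "aqsssa": "qsss".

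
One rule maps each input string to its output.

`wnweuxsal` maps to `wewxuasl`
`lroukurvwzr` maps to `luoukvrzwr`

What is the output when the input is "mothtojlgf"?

The rule is to swap each adjacent pair of characters (1↔2, 3↔4, ...), then delete the first character.
For "mothtojlgf", step one produces "omhtotljfg"; step two turns that into "mhtotljfg".

mhtotljfg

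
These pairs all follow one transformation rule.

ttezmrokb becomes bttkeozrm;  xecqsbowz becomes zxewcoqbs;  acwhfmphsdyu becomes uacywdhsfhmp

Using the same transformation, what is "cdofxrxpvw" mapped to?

wcdvopfxxr

Looking at the pairs, the operation is to swap the first and last characters, then take characters alternately from the front and the back (1st, last, 2nd, 2nd-last, ...).
Starting from "cdofxrxpvw": after the first operation, "wdofxrxpvc"; after the second, "wcdvopfxxr".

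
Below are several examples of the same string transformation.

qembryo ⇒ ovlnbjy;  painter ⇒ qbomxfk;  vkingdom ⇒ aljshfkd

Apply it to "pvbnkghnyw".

The pattern: move the last 3 characters to the front (rotate right by 3), then shift every letter 3 places backward in the alphabet (wrapping around).
On "pvbnkghnyw": the first step gives "nywpvbnkgh", and the second then gives "kvtmsykhde".

kvtmsykhde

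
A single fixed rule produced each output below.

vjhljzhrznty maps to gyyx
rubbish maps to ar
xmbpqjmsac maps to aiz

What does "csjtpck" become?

ib

The pattern: shift every letter 1 place backward in the alphabet (wrapping around), then keep one character in every 3, starting at position 3 (positions 3rd, 6th, 9th, ...).
On "csjtpck": the first step gives "brisobj", and the second then gives "ib".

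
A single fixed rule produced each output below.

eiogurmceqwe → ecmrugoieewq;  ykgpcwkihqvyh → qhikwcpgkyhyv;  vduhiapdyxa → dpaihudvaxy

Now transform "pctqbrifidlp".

The pattern: reverse the string, then move the first 3 characters to the end (rotate left by 3).
"pctqbrifidlp" → "pldifirbqtcp" → "ifirbqtcppld".
(Check on "vduhiapdyxa": → "axydpaihudv" → "dpaihudvaxy" ✓)

ifirbqtcppld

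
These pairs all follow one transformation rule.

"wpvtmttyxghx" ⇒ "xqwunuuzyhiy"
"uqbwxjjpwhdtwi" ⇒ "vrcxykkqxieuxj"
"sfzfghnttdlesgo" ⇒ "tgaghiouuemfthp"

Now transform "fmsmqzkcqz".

gntnraldra

The transformation: shift every letter 1 place forward in the alphabet (wrapping around).
For "fmsmqzkcqz" the result is "gntnraldra".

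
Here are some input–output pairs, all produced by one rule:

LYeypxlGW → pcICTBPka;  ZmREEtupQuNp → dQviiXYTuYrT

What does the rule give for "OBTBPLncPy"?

In each case the input is transformed by: shift every letter 4 places forward in the alphabet (wrapping around), then flip the case of every letter.
Applying both steps to "OBTBPLncPy": "SFXFTPrgTc", then "sfxftpRGtC".

sfxftpRGtC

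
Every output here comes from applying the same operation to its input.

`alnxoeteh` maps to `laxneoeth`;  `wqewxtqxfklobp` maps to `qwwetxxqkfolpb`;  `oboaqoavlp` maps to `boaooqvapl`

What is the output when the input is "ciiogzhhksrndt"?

icoizghhsknrtd

In each case the input is transformed by: swap each adjacent pair of characters (1↔2, 3↔4, ...).
So "ciiogzhhksrndt" becomes "icoizghhsknrtd".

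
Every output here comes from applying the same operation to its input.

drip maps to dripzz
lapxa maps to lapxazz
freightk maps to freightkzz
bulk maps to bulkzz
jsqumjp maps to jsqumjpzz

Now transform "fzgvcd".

fzgvcdzz

The transformation: append "zz".
So "fzgvcd" becomes "fzgvcdzz".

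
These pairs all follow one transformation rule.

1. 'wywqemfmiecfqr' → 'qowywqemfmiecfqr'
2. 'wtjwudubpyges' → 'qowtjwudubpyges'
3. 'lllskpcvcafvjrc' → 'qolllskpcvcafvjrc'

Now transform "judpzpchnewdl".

In each case the input is transformed by: prepend "qo".
On "judpzpchnewdl" that produces "qojudpzpchnewdl".

qojudpzpchnewdl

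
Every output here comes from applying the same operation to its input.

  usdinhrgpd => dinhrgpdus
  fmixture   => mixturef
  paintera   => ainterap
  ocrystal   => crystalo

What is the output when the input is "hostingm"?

The rule is to swap the front and back halves of the string, then move the last 3 characters to the front (rotate right by 3).
Working it through for "hostingm": intermediate "ingmhost", final "ostingmh".

ostingmh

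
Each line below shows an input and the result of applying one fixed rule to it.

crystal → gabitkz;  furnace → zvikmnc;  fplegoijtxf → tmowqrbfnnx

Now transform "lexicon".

In each case the input is transformed by: move the first 2 characters to the end (rotate left by 2), then shift every letter 8 places forward in the alphabet (wrapping around).
Starting from "lexicon": after the first operation, "xiconle"; after the second, "fqkwvtm".

fqkwvtm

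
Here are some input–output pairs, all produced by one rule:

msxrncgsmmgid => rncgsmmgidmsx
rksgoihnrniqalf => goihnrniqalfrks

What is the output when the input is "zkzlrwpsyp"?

The rule is to move the first 3 characters to the end (rotate left by 3).
For "zkzlrwpsyp" the result is "lrwpsypzkz".

lrwpsypzkz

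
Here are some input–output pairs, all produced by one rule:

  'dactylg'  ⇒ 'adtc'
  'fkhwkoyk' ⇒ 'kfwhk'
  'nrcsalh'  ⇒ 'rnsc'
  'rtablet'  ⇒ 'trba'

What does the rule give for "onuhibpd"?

Each output is the input with this applied: delete the last 3 characters, then swap each adjacent pair of characters (1↔2, 3↔4, ...).
"onuhibpd" → "onuhi" → "nohui".

nohui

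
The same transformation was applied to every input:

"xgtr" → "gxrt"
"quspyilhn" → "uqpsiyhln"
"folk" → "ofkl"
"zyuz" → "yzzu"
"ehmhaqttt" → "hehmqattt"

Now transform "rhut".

hrtu

The rule is to swap each adjacent pair of characters (1↔2, 3↔4, ...).
"rhut" → "hrtu".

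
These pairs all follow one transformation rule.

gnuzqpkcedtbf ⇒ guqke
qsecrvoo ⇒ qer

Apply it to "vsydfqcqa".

vyf

What's happening: delete the last 3 characters, then keep every other character starting from the first (positions 1st, 3rd, 5th, ...).
Applying both steps to "vsydfqcqa": "vsydfq", then "vyf".
(Check on "qsecrvoo": → "qsecr" → "qer" ✓)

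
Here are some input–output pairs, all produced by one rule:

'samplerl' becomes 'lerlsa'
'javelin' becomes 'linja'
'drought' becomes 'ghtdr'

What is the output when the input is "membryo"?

Each output is the input with this applied: move the first 2 characters to the end (rotate left by 2), then delete the first 2 characters.
Doing the same to "membryo": "ryome".

ryome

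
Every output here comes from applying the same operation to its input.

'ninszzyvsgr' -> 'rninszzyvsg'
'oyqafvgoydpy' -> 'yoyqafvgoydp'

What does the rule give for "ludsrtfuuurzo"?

oludsrtfuuurz

In each case the input is transformed by: move the last character to the front.
"ludsrtfuuurzo" → "oludsrtfuuurz".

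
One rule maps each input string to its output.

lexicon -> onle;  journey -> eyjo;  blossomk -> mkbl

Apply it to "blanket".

What's happening: move the first 2 characters to the end (rotate left by 2), then keep only the last 4 characters.
For "blanket", step one produces "anketbl"; step two turns that into "etbl".

etbl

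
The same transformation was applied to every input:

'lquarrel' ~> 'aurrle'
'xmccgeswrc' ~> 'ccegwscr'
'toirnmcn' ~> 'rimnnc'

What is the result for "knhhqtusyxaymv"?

What's happening: swap each adjacent pair of characters (1↔2, 3↔4, ...), then delete the first 2 characters.
On "knhhqtusyxaymv" that produces "hhtqsuxyyavm".

hhtqsuxyyavm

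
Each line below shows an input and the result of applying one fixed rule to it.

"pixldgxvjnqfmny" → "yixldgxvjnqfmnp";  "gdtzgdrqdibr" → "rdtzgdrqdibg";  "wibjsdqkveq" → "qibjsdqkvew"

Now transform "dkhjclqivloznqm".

Each output is the input with this applied: swap the first and last characters.
Doing the same to "dkhjclqivloznqm": "mkhjclqivloznqd".

mkhjclqivloznqd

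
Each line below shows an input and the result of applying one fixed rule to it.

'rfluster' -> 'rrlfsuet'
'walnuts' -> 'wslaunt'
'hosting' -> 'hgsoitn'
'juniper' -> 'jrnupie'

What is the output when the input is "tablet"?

ttbael

In each case the input is transformed by: move the last character to the front, then swap each adjacent pair of characters (1↔2, 3↔4, ...).
So "tablet" becomes "ttbael".
(Check on "juniper": → "rjunipe" → "jrnupie" ✓)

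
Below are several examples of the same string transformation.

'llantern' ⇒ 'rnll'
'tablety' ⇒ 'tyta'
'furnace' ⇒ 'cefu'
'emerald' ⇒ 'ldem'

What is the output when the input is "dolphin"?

In each case the input is transformed by: move the first 2 characters to the end (rotate left by 2), then keep only the last 4 characters.
Applying both steps to "dolphin": "lphindo", then "indo".

indo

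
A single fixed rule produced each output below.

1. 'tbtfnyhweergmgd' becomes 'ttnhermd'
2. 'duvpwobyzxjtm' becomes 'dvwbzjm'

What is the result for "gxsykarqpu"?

gskrp

Each output is the input with this applied: keep every other character starting from the first (positions 1st, 3rd, 5th, ...).
So "gxsykarqpu" becomes "gskrp".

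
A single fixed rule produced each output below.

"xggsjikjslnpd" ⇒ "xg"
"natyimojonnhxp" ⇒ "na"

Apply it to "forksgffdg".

The pattern: keep only the first 2 characters.
"forksgffdg" → "fo".

fo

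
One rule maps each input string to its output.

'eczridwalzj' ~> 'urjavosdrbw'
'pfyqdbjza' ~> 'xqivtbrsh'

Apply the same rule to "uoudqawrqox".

In each case the input is transformed by: move the first character to the end, then shift every letter 8 places backward in the alphabet (wrapping around).
Applying both steps to "uoudqawrqox": "oudqawrqoxu", then "gmvisojigpm".

gmvisojigpm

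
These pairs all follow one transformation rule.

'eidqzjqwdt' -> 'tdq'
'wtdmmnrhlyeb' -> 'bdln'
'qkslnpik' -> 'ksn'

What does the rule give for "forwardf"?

fra

Rule — take characters alternately from the front and the back (1st, last, 2nd, 2nd-last, ...), then keep one character in every 3, starting at position 2 (positions 2nd, 5th, 8th, ...).
For "forwardf", step one produces "ffodrrwa"; step two turns that into "fra".
(Check on "wtdmmnrhlyeb": → "wbtedymlmhnr" → "bdln" ✓)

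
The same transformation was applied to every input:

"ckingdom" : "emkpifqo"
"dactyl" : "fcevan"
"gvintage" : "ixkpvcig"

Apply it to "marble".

octdng

Each output is the input with this applied: shift every letter 2 places forward in the alphabet (wrapping around).
Applying that to "marble" gives "octdng".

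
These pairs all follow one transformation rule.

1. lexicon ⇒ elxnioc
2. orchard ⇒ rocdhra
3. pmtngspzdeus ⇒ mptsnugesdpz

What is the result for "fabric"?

afbcri

Each output is the input with this applied: move the first character to the end, then take characters alternately from the front and the back (1st, last, 2nd, 2nd-last, ...).
"fabric" → "abricf" → "afbcri".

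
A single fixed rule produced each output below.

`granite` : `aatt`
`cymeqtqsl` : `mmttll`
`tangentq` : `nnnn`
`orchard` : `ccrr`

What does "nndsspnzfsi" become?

ddppff

The pattern: keep one character in every 3, starting at position 3 (positions 3rd, 6th, 9th, ...), then double every character.
On "nndsspnzfsi" that produces "ddppff".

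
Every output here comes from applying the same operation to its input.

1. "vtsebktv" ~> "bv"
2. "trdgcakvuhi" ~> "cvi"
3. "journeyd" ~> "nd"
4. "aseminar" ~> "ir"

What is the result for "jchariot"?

rt

Each output is the input with this applied: keep one character in every 3, starting at position 2 (positions 2nd, 5th, 8th, ...), then delete the first character.
"jchariot" → "crt" → "rt".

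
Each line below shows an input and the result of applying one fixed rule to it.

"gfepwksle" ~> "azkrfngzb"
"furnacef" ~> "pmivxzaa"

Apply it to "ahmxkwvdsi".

Each output is the input with this applied: shift every letter 5 places backward in the alphabet (wrapping around), then move the first character to the end.
Applying that to "ahmxkwvdsi" gives "chsfrqyndv".
(Check on "furnacef": → "apmivxza" → "pmivxzaa" ✓)

chsfrqyndv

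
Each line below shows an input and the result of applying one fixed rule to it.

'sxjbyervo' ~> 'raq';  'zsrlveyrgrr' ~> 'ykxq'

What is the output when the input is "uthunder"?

What's happening: keep one character in every 3, starting at position 1 (positions 1st, 4th, 7th, ...), then shift every letter 1 place backward in the alphabet (wrapping around).
"uthunder" → "ttd".

ttd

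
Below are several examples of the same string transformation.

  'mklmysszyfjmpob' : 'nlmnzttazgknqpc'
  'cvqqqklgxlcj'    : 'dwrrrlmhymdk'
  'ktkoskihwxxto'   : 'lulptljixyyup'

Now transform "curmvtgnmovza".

dvsnwuhonpwab

The pattern: shift every letter 1 place forward in the alphabet (wrapping around).
On "curmvtgnmovza" that produces "dvsnwuhonpwab".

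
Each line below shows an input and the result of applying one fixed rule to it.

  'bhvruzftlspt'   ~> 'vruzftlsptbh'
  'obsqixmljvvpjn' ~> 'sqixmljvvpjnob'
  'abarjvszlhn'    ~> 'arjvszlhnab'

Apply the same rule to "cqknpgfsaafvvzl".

knpgfsaafvvzlcq

Rule — move the first 2 characters to the end (rotate left by 2).
Applying that to "cqknpgfsaafvvzl" gives "knpgfsaafvvzlcq".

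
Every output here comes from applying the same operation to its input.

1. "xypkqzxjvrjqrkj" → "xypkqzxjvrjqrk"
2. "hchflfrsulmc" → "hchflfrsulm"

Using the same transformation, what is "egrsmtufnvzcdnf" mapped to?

Each output is the input with this applied: delete the last character.
On "egrsmtufnvzcdnf" that produces "egrsmtufnvzcdn".

egrsmtufnvzcdn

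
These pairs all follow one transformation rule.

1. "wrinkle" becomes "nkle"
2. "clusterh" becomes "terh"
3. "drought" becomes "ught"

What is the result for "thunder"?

Looking at the pairs, the operation is to keep only the last 4 characters.
Doing the same to "thunder": "nder".

nder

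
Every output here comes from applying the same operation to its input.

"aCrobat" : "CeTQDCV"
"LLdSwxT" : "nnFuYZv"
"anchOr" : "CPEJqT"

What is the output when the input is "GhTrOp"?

The pattern: shift every letter 2 places forward in the alphabet (wrapping around), then flip the case of every letter.
Applying both steps to "GhTrOp": "IjVtQr", then "iJvTqR".

iJvTqR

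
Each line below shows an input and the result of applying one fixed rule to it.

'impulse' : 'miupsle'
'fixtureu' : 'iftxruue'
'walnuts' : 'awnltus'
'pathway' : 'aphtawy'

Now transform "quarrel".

The rule is to swap each adjacent pair of characters (1↔2, 3↔4, ...).
On "quarrel" that produces "uqraerl".

uqraerl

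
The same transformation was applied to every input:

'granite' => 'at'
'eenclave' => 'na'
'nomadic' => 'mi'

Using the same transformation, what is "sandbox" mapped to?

no

In each case the input is transformed by: keep one character in every 3, starting at position 3 (positions 3rd, 6th, 9th, ...).
Doing the same to "sandbox": "no".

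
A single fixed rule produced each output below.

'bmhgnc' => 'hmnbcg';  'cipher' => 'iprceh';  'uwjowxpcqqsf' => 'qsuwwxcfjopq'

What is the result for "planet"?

nptael

The rule is to sort the characters into alphabetical order, then swap the front and back halves of the string.
On "planet": the first step gives "aelnpt", and the second then gives "nptael".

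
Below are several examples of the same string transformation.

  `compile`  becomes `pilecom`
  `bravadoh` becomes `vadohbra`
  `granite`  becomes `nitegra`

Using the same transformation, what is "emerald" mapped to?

raldeme

Looking at the pairs, the operation is to move the first 3 characters to the end (rotate left by 3).
Doing the same to "emerald": "raldeme".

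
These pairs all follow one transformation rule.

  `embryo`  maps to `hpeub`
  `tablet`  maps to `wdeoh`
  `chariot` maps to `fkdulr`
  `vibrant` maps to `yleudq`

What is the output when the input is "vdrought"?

ygurxjk

In each case the input is transformed by: delete the last character, then shift every letter 3 places forward in the alphabet (wrapping around).
Applying both steps to "vdrought": "vdrough", then "ygurxjk".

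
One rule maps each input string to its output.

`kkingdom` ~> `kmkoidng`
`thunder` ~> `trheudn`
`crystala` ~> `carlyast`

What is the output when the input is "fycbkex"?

In each case the input is transformed by: take characters alternately from the front and the back (1st, last, 2nd, 2nd-last, ...).
Doing the same to "fycbkex": "fxyeckb".

fxyeckb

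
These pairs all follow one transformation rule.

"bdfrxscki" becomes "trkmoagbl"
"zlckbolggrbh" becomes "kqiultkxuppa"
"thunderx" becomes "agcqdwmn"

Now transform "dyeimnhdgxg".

gpmhnrvwqmp

Rule — shift every letter 9 places forward in the alphabet (wrapping around), then move the last 2 characters to the front (rotate right by 2).
"dyeimnhdgxg" → "mhnrvwqmpgp" → "gpmhnrvwqmp".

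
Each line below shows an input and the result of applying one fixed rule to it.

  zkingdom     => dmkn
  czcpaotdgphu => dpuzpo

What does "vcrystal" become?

Each output is the input with this applied: keep every other character starting from the second (positions 2nd, 4th, 6th, ...), then swap the front and back halves of the string.
Applying that to "vcrystal" gives "tlcy".

tlcy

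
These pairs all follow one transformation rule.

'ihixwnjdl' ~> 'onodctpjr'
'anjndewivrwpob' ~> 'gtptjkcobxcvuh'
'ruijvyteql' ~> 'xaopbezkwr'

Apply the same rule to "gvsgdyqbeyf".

The rule is to shift every letter 6 places forward in the alphabet (wrapping around).
So "gvsgdyqbeyf" becomes "mbymjewhkel".

mbymjewhkel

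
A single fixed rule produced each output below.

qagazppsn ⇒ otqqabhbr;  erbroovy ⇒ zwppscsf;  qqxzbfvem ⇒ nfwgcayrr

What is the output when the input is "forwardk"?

lesbxspg

Looking at the pairs, the operation is to shift every letter 1 place forward in the alphabet (wrapping around), then reverse the string.
On "forwardk": the first step gives "gpsxbsel", and the second then gives "lesbxspg".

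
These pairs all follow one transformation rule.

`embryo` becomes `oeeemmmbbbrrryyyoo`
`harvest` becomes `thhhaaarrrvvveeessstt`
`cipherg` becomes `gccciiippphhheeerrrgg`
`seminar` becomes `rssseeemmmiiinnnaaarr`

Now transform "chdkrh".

hccchhhdddkkkrrrhh

What's happening: repeat every character 3 times, then move the last character to the front.
On "chdkrh" that produces "hccchhhdddkkkrrrhh".
(Check on "cipherg": → "ccciiippphhheeerrrggg" → "gccciiippphhheeerrrgg" ✓)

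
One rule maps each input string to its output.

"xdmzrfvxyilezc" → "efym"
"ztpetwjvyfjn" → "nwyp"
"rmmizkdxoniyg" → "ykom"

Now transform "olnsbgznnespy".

Rule — keep one character in every 3, starting at position 3 (positions 3rd, 6th, 9th, ...), then swap the first and last characters.
On "olnsbgznnespy": the first step gives "ngnp", and the second then gives "pgnn".

pgnn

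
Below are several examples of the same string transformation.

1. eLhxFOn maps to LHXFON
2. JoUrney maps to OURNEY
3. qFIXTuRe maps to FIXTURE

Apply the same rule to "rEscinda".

ESCINDA

Looking at the pairs, the operation is to delete the first character, then convert every letter to uppercase.
Applying both steps to "rEscinda": "Escinda", then "ESCINDA".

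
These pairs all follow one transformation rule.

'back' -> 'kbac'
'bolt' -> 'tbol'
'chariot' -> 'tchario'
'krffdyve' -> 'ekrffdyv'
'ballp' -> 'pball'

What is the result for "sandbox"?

The transformation: move the last character to the front.
On "sandbox" that produces "xsandbo".

xsandbo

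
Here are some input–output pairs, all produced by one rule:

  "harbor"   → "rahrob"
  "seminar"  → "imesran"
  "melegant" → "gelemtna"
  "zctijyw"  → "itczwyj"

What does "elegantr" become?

agelertn

The rule is to reverse the string, then move the first 3 characters to the end (rotate left by 3).
For "elegantr", step one produces "rtnagele"; step two turns that into "agelertn".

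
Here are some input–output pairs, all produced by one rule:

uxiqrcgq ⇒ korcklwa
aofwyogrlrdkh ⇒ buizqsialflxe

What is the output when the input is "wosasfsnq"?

kqimumzmh

What's happening: move the last character to the front, then shift every letter 6 places backward in the alphabet (wrapping around).
"wosasfsnq" → "qwosasfsn" → "kqimumzmh".
(Check on "uxiqrcgq": → "quxiqrcg" → "korcklwa" ✓)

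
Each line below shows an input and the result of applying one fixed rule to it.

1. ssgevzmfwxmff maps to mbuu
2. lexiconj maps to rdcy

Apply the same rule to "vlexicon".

xrdc

The pattern: shift every letter 11 places backward in the alphabet (wrapping around), then keep only the last 4 characters.
Working it through for "vlexicon": intermediate "katmxrdc", final "xrdc".
(Check on "ssgevzmfwxmff": → "hhvtkobulmbuu" → "mbuu" ✓)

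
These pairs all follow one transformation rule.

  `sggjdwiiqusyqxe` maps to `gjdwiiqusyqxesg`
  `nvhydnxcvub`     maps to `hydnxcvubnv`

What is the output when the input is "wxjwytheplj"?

Each output is the input with this applied: move the first 2 characters to the end (rotate left by 2).
"wxjwytheplj" → "jwythepljwx".

jwythepljwx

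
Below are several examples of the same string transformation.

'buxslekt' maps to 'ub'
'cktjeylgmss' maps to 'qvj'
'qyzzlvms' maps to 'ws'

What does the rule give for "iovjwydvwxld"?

Looking at the pairs, the operation is to keep one character in every 3, starting at position 3 (positions 3rd, 6th, 9th, ...), then shift every letter 3 places backward in the alphabet (wrapping around).
Doing the same to "iovjwydvwxld": "svta".

svta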